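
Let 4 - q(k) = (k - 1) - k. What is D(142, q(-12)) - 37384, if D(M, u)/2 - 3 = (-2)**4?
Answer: -37346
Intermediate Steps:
q(k) = 5 (q(k) = 4 - ((k - 1) - k) = 4 - ((-1 + k) - k) = 4 - 1*(-1) = 4 + 1 = 5)
D(M, u) = 38 (D(M, u) = 6 + 2*(-2)**4 = 6 + 2*16 = 6 + 32 = 38)
D(142, q(-12)) - 37384 = 38 - 37384 = -37346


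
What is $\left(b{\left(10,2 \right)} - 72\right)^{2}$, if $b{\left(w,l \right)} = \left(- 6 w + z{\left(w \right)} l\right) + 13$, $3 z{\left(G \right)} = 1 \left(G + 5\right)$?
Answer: $11881$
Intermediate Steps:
$z{\left(G \right)} = \frac{5}{3} + \frac{G}{3}$ ($z{\left(G \right)} = \frac{1 \left(G + 5\right)}{3} = \frac{1 \left(5 + G\right)}{3} = \frac{5 + G}{3} = \frac{5}{3} + \frac{G}{3}$)
$b{\left(w,l \right)} = 13 - 6 w + l \left(\frac{5}{3} + \frac{w}{3}\right)$ ($b{\left(w,l \right)} = \left(- 6 w + \left(\frac{5}{3} + \frac{w}{3}\right) l\right) + 13 = \left(- 6 w + l \left(\frac{5}{3} + \frac{w}{3}\right)\right) + 13 = 13 - 6 w + l \left(\frac{5}{3} + \frac{w}{3}\right)$)
$\left(b{\left(10,2 \right)} - 72\right)^{2} = \left(\left(13 - 60 + \frac{1}{3} \cdot 2 \left(5 + 10\right)\right) - 72\right)^{2} = \left(\left(13 - 60 + \frac{1}{3} \cdot 2 \cdot 15\right) - 72\right)^{2} = \left(\left(13 - 60 + 10\right) - 72\right)^{2} = \left(-37 - 72\right)^{2} = \left(-109\right)^{2} = 11881$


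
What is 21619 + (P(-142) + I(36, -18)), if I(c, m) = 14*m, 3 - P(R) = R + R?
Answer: 21654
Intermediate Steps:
P(R) = 3 - 2*R (P(R) = 3 - (R + R) = 3 - 2*R)
21619 + (P(-142) + I(36, -18)) = 21619 + ((3 - 2*(-142)) + 14*(-18)) = 21619 + ((3 + 284) - 252) = 21619 + (287 - 252) = 21619 + 35 = 21654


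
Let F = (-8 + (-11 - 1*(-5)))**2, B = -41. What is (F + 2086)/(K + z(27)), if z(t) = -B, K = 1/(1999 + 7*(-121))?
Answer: 2628864/47233 ≈ 55.657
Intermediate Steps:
K = 1/1152 (K = 1/(1999 - 847) = 1/1152 ≈ 0.00086806)
z(t) = 41 (z(t) = -1*(-41) = 41)
F = 196 (F = (-8 + (-11 + 5))**2 = (-8 - 6)**2 = (-14)**2 = 196)
(F + 2086)/(K + z(27)) = (196 + 2086)/(1/1152 + 41) = 2282/(47233/1152) = 2282*(1152/47233) = 2628864/47233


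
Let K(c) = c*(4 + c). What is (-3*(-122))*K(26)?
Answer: 285480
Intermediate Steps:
(-3*(-122))*K(26) = (-3*(-122))*(26*(4 + 26)) = 366*(26*30) = 366*780 = 285480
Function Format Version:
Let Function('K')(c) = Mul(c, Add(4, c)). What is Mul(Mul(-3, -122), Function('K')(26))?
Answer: 285480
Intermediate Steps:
Mul(Mul(-3, -122), Function('K')(26)) = Mul(Mul(-3, -122), Mul(26, Add(4, 26))) = Mul(366, Mul(26, 30)) = Mul(366, 780) = 285480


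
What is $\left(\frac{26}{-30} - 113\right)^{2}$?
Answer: $\frac{2917264}{225} \approx 12966.0$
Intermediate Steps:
$\left(\frac{26}{-30} - 113\right)^{2} = \left(26 \left(- \frac{1}{30}\right) - 113\right)^{2} = \left(- \frac{13}{15} - 113\right)^{2} = \left(- \frac{1708}{15}\right)^{2} = \frac{2917264}{225}$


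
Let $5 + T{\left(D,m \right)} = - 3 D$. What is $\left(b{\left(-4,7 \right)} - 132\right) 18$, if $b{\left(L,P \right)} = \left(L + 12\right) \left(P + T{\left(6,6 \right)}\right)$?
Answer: $-4680$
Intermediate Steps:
$T{\left(D,m \right)} = -5 - 3 D$
$b{\left(L,P \right)} = \left(-23 + P\right) \left(12 + L\right)$ ($b{\left(L,P \right)} = \left(L + 12\right) \left(P - 23\right) = \left(12 + L\right) \left(P - 23\right) = \left(12 + L\right) \left(-23 + P\right) = \left(-23 + P\right) \left(12 + L\right)$)
$\left(b{\left(-4,7 \right)} - 132\right) 18 = \left(\left(-276 - -92 + 12 \cdot 7 - 28\right) - 132\right) 18 = \left(\left(-276 + 92 + 84 - 28\right) - 132\right) 18 = \left(-128 - 132\right) 18 = \left(-260\right) 18 = -4680$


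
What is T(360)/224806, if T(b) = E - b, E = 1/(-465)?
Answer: -167401/104534790 ≈ -0.0016014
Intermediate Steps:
E = -1/465 ≈ -0.0021505
T(b) = -1/465 - b
T(360)/224806 = (-1/465 - 1*360)/224806 = (-1/465 - 360)*(1/224806) = -167401/465*1/224806 = -167401/104534790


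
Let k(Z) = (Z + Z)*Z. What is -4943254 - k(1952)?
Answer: -12563862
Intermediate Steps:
k(Z) = 2*Z² (k(Z) = (2*Z)*Z = 2*Z²)
-4943254 - k(1952) = -4943254 - 2*1952² = -4943254 - 2*3810304 = -4943254 - 1*7620608 = -4943254 - 7620608 = -12563862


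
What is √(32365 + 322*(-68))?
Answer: 19*√29 ≈ 102.32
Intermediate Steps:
√(32365 + 322*(-68)) = √(32365 - 21896) = √10469 = 19*√29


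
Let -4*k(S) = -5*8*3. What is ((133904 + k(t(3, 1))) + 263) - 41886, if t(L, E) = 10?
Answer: 92311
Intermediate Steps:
k(S) = 30 (k(S) = -(-5*8)*3/4 = -(-10)*3 = -1/4*(-120) = 30)
((133904 + k(t(3, 1))) + 263) - 41886 = ((133904 + 30) + 263) - 41886 = (133934 + 263) - 41886 = 134197 - 41886 = 92311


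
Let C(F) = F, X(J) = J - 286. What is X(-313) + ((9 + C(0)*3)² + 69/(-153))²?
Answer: 15317665/2601 ≈ 5889.1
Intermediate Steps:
X(J) = -286 + J
X(-313) + ((9 + C(0)*3)² + 69/(-153))² = (-286 - 313) + ((9 + 0*3)² + 69/(-153))² = -599 + ((9 + 0)² + 69*(-1/153))² = -599 + (9² - 23/51)² = -599 + (81 - 23/51)² = -599 + (4108/51)² = -599 + 16875664/2601 = 15317665/2601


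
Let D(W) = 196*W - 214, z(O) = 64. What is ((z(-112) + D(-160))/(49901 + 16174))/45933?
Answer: -6302/607004595 ≈ -1.0382e-5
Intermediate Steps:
D(W) = -214 + 196*W
((z(-112) + D(-160))/(49901 + 16174))/45933 = ((64 + (-214 + 196*(-160)))/(49901 + 16174))/45933 = ((64 + (-214 - 31360))/66075)*(1/45933) = ((64 - 31574)*(1/66075))*(1/45933) = -31510*1/66075*(1/45933) = -6302/13215*1/45933 = -6302/607004595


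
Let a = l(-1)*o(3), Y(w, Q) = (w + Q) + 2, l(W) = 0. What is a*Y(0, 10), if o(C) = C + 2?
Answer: 0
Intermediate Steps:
o(C) = 2 + C
Y(w, Q) = 2 + Q + w (Y(w, Q) = (Q + w) + 2 = 2 + Q + w)
a = 0 (a = 0*(2 + 3) = 0*5 = 0)
a*Y(0, 10) = 0*(2 + 10 + 0) = 0*12 = 0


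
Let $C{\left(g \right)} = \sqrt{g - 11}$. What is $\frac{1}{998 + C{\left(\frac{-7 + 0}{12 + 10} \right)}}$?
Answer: $\frac{21956}{21912337} - \frac{i \sqrt{5478}}{21912337} \approx 0.001002 - 3.3777 \cdot 10^{-6} i$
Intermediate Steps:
$C{\left(g \right)} = \sqrt{-11 + g}$
$\frac{1}{998 + C{\left(\frac{-7 + 0}{12 + 10} \right)}} = \frac{1}{998 + \sqrt{-11 + \frac{-7 + 0}{12 + 10}}} = \frac{1}{998 + \sqrt{-11 - \frac{7}{22}}} = \frac{1}{998 + \sqrt{- \frac{249}{22}}} = \frac{1}{998 + \frac{i \sqrt{5478}}{22}}$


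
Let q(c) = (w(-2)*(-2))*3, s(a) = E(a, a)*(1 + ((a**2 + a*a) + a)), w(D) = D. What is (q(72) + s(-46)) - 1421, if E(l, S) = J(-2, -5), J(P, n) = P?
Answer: -9783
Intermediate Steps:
E(l, S) = -2
s(a) = -2 - 4*a**2 - 2*a (s(a) = -2*(1 + ((a**2 + a*a) + a)) = -2*(1 + ((a**2 + a**2) + a)) = -2*(1 + (2*a**2 + a)) = -2*(1 + (a + 2*a**2)) = -2*(1 + a + 2*a**2) = -2 - 4*a**2 - 2*a)
q(c) = 12 (q(c) = -2*(-2)*3 = 4*3 = 12)
(q(72) + s(-46)) - 1421 = (12 + (-2 - 4*(-46)**2 - 2*(-46))) - 1421 = (12 + (-2 - 4*2116 + 92)) - 1421 = (12 + (-2 - 8464 + 92)) - 1421 = (12 - 8374) - 1421 = -8362 - 1421 = -9783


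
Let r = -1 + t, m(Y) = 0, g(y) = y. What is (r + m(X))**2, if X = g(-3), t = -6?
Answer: 49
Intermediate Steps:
X = -3
r = -7 (r = -1 - 6 = -7)
(r + m(X))**2 = (-7 + 0)**2 = (-7)**2 = 49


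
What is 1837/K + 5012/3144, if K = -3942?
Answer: 291287/258201 ≈ 1.1281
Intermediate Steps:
1837/K + 5012/3144 = 1837/(-3942) + 5012/3144 = 1837*(-1/3942) + 5012*(1/3144) = -1837/3942 + 1253/786 = 291287/258201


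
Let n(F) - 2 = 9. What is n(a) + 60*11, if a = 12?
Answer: 671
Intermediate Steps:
n(F) = 11 (n(F) = 2 + 9 = 11)
n(a) + 60*11 = 11 + 60*11 = 11 + 660 = 671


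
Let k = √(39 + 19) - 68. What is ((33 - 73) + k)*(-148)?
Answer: 15984 - 148*√58 ≈ 14857.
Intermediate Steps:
k = -68 + √58 (k = √58 - 68 = -68 + √58 ≈ -60.384)
((33 - 73) + k)*(-148) = ((33 - 73) + (-68 + √58))*(-148) = (-40 + (-68 + √58))*(-148) = (-108 + √58)*(-148) = 15984 - 148*√58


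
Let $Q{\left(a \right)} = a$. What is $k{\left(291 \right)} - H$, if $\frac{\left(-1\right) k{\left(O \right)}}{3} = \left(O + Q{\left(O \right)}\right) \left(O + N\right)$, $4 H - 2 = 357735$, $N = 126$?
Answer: $- \frac{3270065}{4} \approx -8.1752 \cdot 10^{5}$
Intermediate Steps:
$H = \frac{357737}{4}$ ($H = \frac{1}{2} + \frac{1}{4} \cdot 357735 = \frac{1}{2} + \frac{357735}{4} = \frac{357737}{4} \approx 89434.0$)
$k{\left(O \right)} = - 6 O \left(126 + O\right)$ ($k{\left(O \right)} = - 3 \left(O + O\right) \left(O + 126\right) = - 3 \cdot 2 O \left(126 + O\right) = - 6 O \left(126 + O\right)$)
$k{\left(291 \right)} - H = 6 \cdot 291 \left(-126 - 291\right) - \frac{357737}{4} = 6 \cdot 291 \left(-417\right) - \frac{357737}{4} = -728082 - \frac{357737}{4} = - \frac{3270065}{4}$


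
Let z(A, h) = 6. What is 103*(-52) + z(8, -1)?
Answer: -5350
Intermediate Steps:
103*(-52) + z(8, -1) = 103*(-52) + 6 = -5356 + 6 = -5350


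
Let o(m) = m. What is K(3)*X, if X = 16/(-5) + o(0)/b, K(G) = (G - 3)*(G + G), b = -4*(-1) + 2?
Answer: 0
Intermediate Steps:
b = 6 (b = 4 + 2 = 6)
K(G) = 2*G*(-3 + G) (K(G) = (-3 + G)*(2*G) = 2*G*(-3 + G))
X = -16/5 (X = 16/(-5) + 0/6 = 16*(-⅕) + 0*(⅙) = -16/5 + 0 = -16/5 ≈ -3.2000)
K(3)*X = (2*3*(-3 + 3))*(-16/5) = (2*3*0)*(-16/5) = 0*(-16/5) = 0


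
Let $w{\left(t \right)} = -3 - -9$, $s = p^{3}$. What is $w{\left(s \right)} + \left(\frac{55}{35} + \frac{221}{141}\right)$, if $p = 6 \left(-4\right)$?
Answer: $\frac{9020}{987} \approx 9.1388$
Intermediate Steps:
$p = -24$
$s = -13824$ ($s = \left(-24\right)^{3} = -13824$)
$w{\left(t \right)} = 6$ ($w{\left(t \right)} = -3 + 9 = 6$)
$w{\left(s \right)} + \left(\frac{55}{35} + \frac{221}{141}\right) = 6 + \left(\frac{55}{35} + \frac{221}{141}\right) = 6 + \left(55 \cdot \frac{1}{35} + 221 \cdot \frac{1}{141}\right) = 6 + \left(\frac{11}{7} + \frac{221}{141}\right) = 6 + \frac{3098}{987} = \frac{9020}{987}$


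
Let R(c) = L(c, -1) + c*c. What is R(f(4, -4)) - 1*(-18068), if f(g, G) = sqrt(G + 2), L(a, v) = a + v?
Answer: 18065 + I*sqrt(2) ≈ 18065.0 + 1.4142*I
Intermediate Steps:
f(g, G) = sqrt(2 + G)
R(c) = -1 + c + c**2 (R(c) = (c - 1) + c*c = (-1 + c) + c**2 = -1 + c + c**2)
R(f(4, -4)) - 1*(-18068) = (-1 + sqrt(2 - 4) + (sqrt(2 - 4))**2) - 1*(-18068) = (-1 + sqrt(-2) + (sqrt(-2))**2) + 18068 = (-1 + I*sqrt(2) + (I*sqrt(2))**2) + 18068 = (-1 + I*sqrt(2) - 2) + 18068 = (-3 + I*sqrt(2)) + 18068 = 18065 + I*sqrt(2)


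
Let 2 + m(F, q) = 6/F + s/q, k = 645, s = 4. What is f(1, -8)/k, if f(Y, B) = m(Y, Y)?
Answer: 8/645 ≈ 0.012403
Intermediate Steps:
m(F, q) = -2 + 4/q + 6/F (m(F, q) = -2 + (6/F + 4/q) = -2 + (4/q + 6/F) = -2 + 4/q + 6/F)
f(Y, B) = -2 + 10/Y (f(Y, B) = -2 + 4/Y + 6/Y = -2 + 10/Y)
f(1, -8)/k = (-2 + 10/1)/645 = (-2 + 10*1)*(1/645) = (-2 + 10)*(1/645) = 8*(1/645) = 8/645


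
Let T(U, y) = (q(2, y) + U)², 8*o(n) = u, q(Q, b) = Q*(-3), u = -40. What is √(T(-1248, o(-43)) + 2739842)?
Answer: √4312358 ≈ 2076.6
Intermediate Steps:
q(Q, b) = -3*Q
o(n) = -5 (o(n) = (⅛)*(-40) = -5)
T(U, y) = (-6 + U)² (T(U, y) = (-3*2 + U)² = (-6 + U)²)
√(T(-1248, o(-43)) + 2739842) = √((-6 - 1248)² + 2739842) = √((-1254)² + 2739842) = √(1572516 + 2739842) = √4312358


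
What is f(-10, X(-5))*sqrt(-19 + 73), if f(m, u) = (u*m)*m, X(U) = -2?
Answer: -600*sqrt(6) ≈ -1469.7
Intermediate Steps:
f(m, u) = u*m**2 (f(m, u) = (m*u)*m = u*m**2)
f(-10, X(-5))*sqrt(-19 + 73) = (-2*(-10)**2)*sqrt(-19 + 73) = (-2*100)*sqrt(54) = -600*sqrt(6)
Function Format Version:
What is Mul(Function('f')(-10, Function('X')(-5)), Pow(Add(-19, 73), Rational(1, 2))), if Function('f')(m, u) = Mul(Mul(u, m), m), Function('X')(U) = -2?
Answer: Mul(-600, Pow(6, Rational(1, 2))) ≈ -1469.7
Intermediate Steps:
Function('f')(m, u) = Mul(u, Pow(m, 2)) (Function('f')(m, u) = Mul(Mul(m, u), m) = Mul(u, Pow(m, 2)))
Mul(Function('f')(-10, Function('X')(-5)), Pow(Add(-19, 73), Rational(1, 2))) = Mul(Mul(-2, Pow(-10, 2)), Pow(Add(-19, 73), Rational(1, 2))) = Mul(Mul(-2, 100), Pow(54, Rational(1, 2))) = Mul(-200, Mul(3, Pow(6, Rational(1, 2)))) = Mul(-600, Pow(6, Rational(1, 2)))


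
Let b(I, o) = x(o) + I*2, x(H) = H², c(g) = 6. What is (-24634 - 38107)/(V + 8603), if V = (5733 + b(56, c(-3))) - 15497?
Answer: 62741/1013 ≈ 61.936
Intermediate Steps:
b(I, o) = o² + 2*I (b(I, o) = o² + I*2 = o² + 2*I)
V = -9616 (V = (5733 + (6² + 2*56)) - 15497 = (5733 + (36 + 112)) - 15497 = (5733 + 148) - 15497 = 5881 - 15497 = -9616)
(-24634 - 38107)/(V + 8603) = (-24634 - 38107)/(-9616 + 8603) = -62741/(-1013) = -62741*(-1/1013) = 62741/1013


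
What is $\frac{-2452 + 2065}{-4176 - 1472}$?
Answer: $\frac{387}{5648} \approx 0.06852$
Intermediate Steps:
$\frac{-2452 + 2065}{-4176 - 1472} = - \frac{387}{-4176 - 1472} = - \frac{387}{-5648} = \left(-387\right) \left(- \frac{1}{5648}\right) = \frac{387}{5648}$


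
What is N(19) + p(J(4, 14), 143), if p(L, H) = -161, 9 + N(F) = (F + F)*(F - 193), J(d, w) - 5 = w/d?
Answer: -6782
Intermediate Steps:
J(d, w) = 5 + w/d
N(F) = -9 + 2*F*(-193 + F) (N(F) = -9 + (F + F)*(F - 193) = -9 + (2*F)*(-193 + F) = -9 + 2*F*(-193 + F))
N(19) + p(J(4, 14), 143) = (-9 - 386*19 + 2*19²) - 161 = (-9 - 7334 + 2*361) - 161 = (-9 - 7334 + 722) - 161 = -6621 - 161 = -6782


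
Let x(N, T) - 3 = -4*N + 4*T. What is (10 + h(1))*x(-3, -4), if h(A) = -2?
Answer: -8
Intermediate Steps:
x(N, T) = 3 - 4*N + 4*T (x(N, T) = 3 + (-4*N + 4*T) = 3 - 4*N + 4*T)
(10 + h(1))*x(-3, -4) = (10 - 2)*(3 - 4*(-3) + 4*(-4)) = 8*(3 + 12 - 16) = 8*(-1) = -8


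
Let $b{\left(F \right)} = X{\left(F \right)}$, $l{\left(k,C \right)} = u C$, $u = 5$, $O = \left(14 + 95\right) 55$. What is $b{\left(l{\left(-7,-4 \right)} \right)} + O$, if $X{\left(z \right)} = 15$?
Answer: $6010$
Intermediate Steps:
$O = 5995$ ($O = 109 \cdot 55 = 5995$)
$l{\left(k,C \right)} = 5 C$
$b{\left(F \right)} = 15$
$b{\left(l{\left(-7,-4 \right)} \right)} + O = 15 + 5995 = 6010$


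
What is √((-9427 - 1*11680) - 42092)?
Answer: I*√63199 ≈ 251.39*I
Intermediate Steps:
√((-9427 - 1*11680) - 42092) = √((-9427 - 11680) - 42092) = √(-21107 - 42092) = √(-63199) = I*√63199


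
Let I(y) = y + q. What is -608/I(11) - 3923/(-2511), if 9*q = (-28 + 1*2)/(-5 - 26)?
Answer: -413804267/7771545 ≈ -53.246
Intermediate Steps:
q = 26/279 (q = ((-28 + 1*2)/(-5 - 26))/9 = ((-28 + 2)/(-31))/9 = (-26*(-1/31))/9 = (1/9)*(26/31) = 26/279 ≈ 0.093190)
I(y) = 26/279 + y (I(y) = y + 26/279 = 26/279 + y)
-608/I(11) - 3923/(-2511) = -608/(26/279 + 11) - 3923/(-2511) = -608/3095/279 - 3923*(-1/2511) = -608*279/3095 + 3923/2511 = -169632/3095 + 3923/2511 = -413804267/7771545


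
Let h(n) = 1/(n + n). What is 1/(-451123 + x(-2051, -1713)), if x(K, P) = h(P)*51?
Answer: -1142/515182483 ≈ -2.2167e-6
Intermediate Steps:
h(n) = 1/(2*n)
x(K, P) = 51/(2*P) (x(K, P) = (1/(2*P))*51 = 51/(2*P))
1/(-451123 + x(-2051, -1713)) = 1/(-451123 + (51/2)/(-1713)) = 1/(-451123 + (51/2)*(-1/1713)) = 1/(-451123 - 17/1142) = 1/(-515182483/1142) = -1142/515182483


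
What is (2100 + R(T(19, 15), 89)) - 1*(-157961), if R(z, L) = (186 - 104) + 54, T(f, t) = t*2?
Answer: 160197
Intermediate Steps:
T(f, t) = 2*t
R(z, L) = 136 (R(z, L) = 82 + 54 = 136)
(2100 + R(T(19, 15), 89)) - 1*(-157961) = (2100 + 136) - 1*(-157961) = 2236 + 157961 = 160197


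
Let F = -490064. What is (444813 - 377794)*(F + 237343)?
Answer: -16937108699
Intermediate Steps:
(444813 - 377794)*(F + 237343) = (444813 - 377794)*(-490064 + 237343) = 67019*(-252721) = -16937108699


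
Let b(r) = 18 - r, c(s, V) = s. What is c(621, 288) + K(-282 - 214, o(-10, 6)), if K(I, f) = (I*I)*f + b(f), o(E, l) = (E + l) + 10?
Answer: 1476729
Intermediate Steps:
o(E, l) = 10 + E + l
K(I, f) = 18 - f + f*I**2 (K(I, f) = (I*I)*f + (18 - f) = I**2*f + (18 - f) = f*I**2 + (18 - f) = 18 - f + f*I**2)
c(621, 288) + K(-282 - 214, o(-10, 6)) = 621 + (18 - (10 - 10 + 6) + (10 - 10 + 6)*(-282 - 214)**2) = 621 + (18 - 1*6 + 6*(-496)**2) = 621 + (18 - 6 + 6*246016) = 621 + (18 - 6 + 1476096) = 621 + 1476108 = 1476729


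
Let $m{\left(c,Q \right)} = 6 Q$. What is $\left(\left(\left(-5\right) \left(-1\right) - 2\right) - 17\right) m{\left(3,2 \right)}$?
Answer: $-168$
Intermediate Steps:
$\left(\left(\left(-5\right) \left(-1\right) - 2\right) - 17\right) m{\left(3,2 \right)} = \left(\left(\left(-5\right) \left(-1\right) - 2\right) - 17\right) 6 \cdot 2 = \left(\left(5 - 2\right) - 17\right) 12 = \left(3 - 17\right) 12 = \left(-14\right) 12 = -168$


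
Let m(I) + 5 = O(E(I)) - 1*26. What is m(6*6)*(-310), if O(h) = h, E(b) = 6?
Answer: 7750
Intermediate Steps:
m(I) = -25 (m(I) = -5 + (6 - 1*26) = -5 + (6 - 26) = -5 - 20 = -25)
m(6*6)*(-310) = -25*(-310) = 7750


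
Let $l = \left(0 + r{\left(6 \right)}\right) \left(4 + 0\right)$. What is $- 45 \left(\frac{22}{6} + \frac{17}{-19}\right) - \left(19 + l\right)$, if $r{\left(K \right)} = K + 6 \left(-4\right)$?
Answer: $- \frac{1363}{19} \approx -71.737$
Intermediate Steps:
$r{\left(K \right)} = -24 + K$ ($r{\left(K \right)} = K - 24 = -24 + K$)
$l = -72$ ($l = \left(0 + \left(-24 + 6\right)\right) \left(4 + 0\right) = \left(0 - 18\right) 4 = \left(-18\right) 4 = -72$)
$- 45 \left(\frac{22}{6} + \frac{17}{-19}\right) - \left(19 + l\right) = - 45 \left(\frac{22}{6} + \frac{17}{-19}\right) - -53 = - 45 \left(22 \cdot \frac{1}{6} + 17 \left(- \frac{1}{19}\right)\right) + \left(-19 + 72\right) = - 45 \left(\frac{11}{3} - \frac{17}{19}\right) + 53 = \left(-45\right) \frac{158}{57} + 53 = - \frac{2370}{19} + 53 = - \frac{1363}{19}$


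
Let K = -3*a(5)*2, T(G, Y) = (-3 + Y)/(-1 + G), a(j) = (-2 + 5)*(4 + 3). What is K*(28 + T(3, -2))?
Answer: -3213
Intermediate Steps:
a(j) = 21 (a(j) = 3*7 = 21)
T(G, Y) = (-3 + Y)/(-1 + G)
K = -126 (K = -3*21*2 = -63*2 = -126)
K*(28 + T(3, -2)) = -126*(28 + (-3 - 2)/(-1 + 3)) = -126*(28 - 5/2) = -126*51/2 = -3213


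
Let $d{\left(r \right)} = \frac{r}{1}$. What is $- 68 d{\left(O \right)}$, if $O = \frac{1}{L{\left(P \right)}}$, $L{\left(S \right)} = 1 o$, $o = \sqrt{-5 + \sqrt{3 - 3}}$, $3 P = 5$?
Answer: $\frac{68 i \sqrt{5}}{5} \approx 30.411 i$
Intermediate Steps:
$P = \frac{5}{3}$ ($P = \frac{1}{3} \cdot 5 = \frac{5}{3} \approx 1.6667$)
$o = i \sqrt{5}$ ($o = \sqrt{-5 + \sqrt{0}} = \sqrt{-5 + 0} = \sqrt{-5} = i \sqrt{5} \approx 2.2361 i$)
$L{\left(S \right)} = i \sqrt{5}$ ($L{\left(S \right)} = 1 i \sqrt{5} = i \sqrt{5}$)
$O = - \frac{i \sqrt{5}}{5}$ ($O = \frac{1}{i \sqrt{5}} = - \frac{i \sqrt{5}}{5} \approx - 0.44721 i$)
$d{\left(r \right)} = r$ ($d{\left(r \right)} = r 1 = r$)
$- 68 d{\left(O \right)} = - 68 \left(- \frac{i \sqrt{5}}{5}\right) = \frac{68 i \sqrt{5}}{5}$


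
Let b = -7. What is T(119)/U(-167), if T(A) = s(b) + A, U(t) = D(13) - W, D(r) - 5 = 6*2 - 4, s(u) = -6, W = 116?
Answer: -113/103 ≈ -1.0971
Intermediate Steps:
D(r) = 13 (D(r) = 5 + (6*2 - 4) = 5 + (12 - 4) = 5 + 8 = 13)
U(t) = -103 (U(t) = 13 - 1*116 = 13 - 116 = -103)
T(A) = -6 + A
T(119)/U(-167) = (-6 + 119)/(-103) = 113*(-1/103) = -113/103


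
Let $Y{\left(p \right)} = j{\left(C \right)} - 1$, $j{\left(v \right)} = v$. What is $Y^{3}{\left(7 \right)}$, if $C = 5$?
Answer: $64$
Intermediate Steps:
$Y{\left(p \right)} = 4$ ($Y{\left(p \right)} = 5 - 1 = 4$)
$Y^{3}{\left(7 \right)} = 4^{3} = 64$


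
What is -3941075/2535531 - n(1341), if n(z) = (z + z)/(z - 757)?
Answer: -239523209/38967108 ≈ -6.1468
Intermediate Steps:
n(z) = 2*z/(-757 + z) (n(z) = (2*z)/(-757 + z) = 2*z/(-757 + z))
-3941075/2535531 - n(1341) = -3941075/2535531 - 2*1341/(-757 + 1341) = -3941075*1/2535531 - 2*1341/584 = -207425/133449 - 2*1341/584 = -207425/133449 - 1*1341/292 = -207425/133449 - 1341/292 = -239523209/38967108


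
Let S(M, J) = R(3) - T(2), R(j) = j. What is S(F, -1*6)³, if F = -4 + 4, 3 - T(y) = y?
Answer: 8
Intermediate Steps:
T(y) = 3 - y
F = 0
S(M, J) = 2 (S(M, J) = 3 - (3 - 1*2) = 3 - (3 - 2) = 3 - 1*1 = 3 - 1 = 2)
S(F, -1*6)³ = 2³ = 8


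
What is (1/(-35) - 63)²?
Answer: 4866436/1225 ≈ 3972.6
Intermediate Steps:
(1/(-35) - 63)² = (-1/35 - 63)² = (-2206/35)² = 4866436/1225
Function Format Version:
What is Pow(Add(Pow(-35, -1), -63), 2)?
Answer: Rational(4866436, 1225) ≈ 3972.6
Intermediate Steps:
Pow(Add(Pow(-35, -1), -63), 2) = Pow(Add(Rational(-1, 35), -63), 2) = Pow(Rational(-2206, 35), 2) = Rational(4866436, 1225)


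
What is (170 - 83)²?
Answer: 7569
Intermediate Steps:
(170 - 83)² = 87² = 7569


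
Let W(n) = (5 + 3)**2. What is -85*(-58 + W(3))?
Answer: -510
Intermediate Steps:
W(n) = 64 (W(n) = 8**2 = 64)
-85*(-58 + W(3)) = -85*(-58 + 64) = -85*6 = -510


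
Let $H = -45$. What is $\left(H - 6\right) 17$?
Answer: $-867$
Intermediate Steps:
$\left(H - 6\right) 17 = \left(-45 - 6\right) 17 = \left(-51\right) 17 = -867$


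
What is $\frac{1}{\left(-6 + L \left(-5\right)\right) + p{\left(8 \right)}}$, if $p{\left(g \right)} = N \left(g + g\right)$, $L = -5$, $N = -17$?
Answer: $- \frac{1}{253} \approx -0.0039526$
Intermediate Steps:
$p{\left(g \right)} = - 34 g$ ($p{\left(g \right)} = - 17 \left(g + g\right) = - 17 \cdot 2 g = - 34 g$)
$\frac{1}{\left(-6 + L \left(-5\right)\right) + p{\left(8 \right)}} = \frac{1}{\left(-6 - -25\right) - 272} = \frac{1}{\left(-6 + 25\right) - 272} = \frac{1}{19 - 272} = \frac{1}{-253} = - \frac{1}{253}$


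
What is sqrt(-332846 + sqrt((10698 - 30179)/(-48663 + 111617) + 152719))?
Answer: sqrt(-1319137302886136 + 62954*sqrt(605255648422530))/62954 ≈ 576.59*I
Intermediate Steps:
sqrt(-332846 + sqrt((10698 - 30179)/(-48663 + 111617) + 152719)) = sqrt(-332846 + sqrt(-19481/62954 + 152719)) = sqrt(-332846 + sqrt(9614252445/62954)) = sqrt(-332846 + sqrt(605255648422530)/62954)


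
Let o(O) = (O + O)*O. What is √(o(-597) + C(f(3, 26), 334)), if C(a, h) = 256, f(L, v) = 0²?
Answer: √713074 ≈ 844.44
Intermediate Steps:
f(L, v) = 0
o(O) = 2*O² (o(O) = (2*O)*O = 2*O²)
√(o(-597) + C(f(3, 26), 334)) = √(2*(-597)² + 256) = √(2*356409 + 256) = √(712818 + 256) = √713074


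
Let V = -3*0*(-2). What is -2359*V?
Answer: 0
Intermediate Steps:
V = 0 (V = 0*(-2) = 0)
-2359*V = -2359*0 = 0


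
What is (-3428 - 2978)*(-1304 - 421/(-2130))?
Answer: 8895048097/1065 ≈ 8.3522e+6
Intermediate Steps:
(-3428 - 2978)*(-1304 - 421/(-2130)) = -6406*(-1304 - 421*(-1/2130)) = -6406*(-1304 + 421/2130) = -6406*(-2777099/2130) = 8895048097/1065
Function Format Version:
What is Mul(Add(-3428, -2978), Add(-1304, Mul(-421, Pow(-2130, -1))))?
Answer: Rational(8895048097, 1065) ≈ 8.3522e+6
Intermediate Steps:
Mul(Add(-3428, -2978), Add(-1304, Mul(-421, Pow(-2130, -1)))) = Mul(-6406, Add(-1304, Mul(-421, Rational(-1, 2130)))) = Mul(-6406, Add(-1304, Rational(421, 2130))) = Mul(-6406, Rational(-2777099, 2130)) = Rational(8895048097, 1065)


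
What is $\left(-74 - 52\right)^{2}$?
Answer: $15876$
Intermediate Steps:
$\left(-74 - 52\right)^{2} = \left(-126\right)^{2} = 15876$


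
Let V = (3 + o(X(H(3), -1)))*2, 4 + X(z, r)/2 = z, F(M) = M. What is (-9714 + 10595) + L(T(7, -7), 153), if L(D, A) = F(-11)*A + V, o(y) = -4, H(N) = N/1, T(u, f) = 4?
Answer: -804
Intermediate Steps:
H(N) = N (H(N) = N*1 = N)
X(z, r) = -8 + 2*z
V = -2 (V = (3 - 4)*2 = -1*2 = -2)
L(D, A) = -2 - 11*A (L(D, A) = -11*A - 2 = -2 - 11*A)
(-9714 + 10595) + L(T(7, -7), 153) = (-9714 + 10595) + (-2 - 11*153) = 881 + (-2 - 1683) = 881 - 1685 = -804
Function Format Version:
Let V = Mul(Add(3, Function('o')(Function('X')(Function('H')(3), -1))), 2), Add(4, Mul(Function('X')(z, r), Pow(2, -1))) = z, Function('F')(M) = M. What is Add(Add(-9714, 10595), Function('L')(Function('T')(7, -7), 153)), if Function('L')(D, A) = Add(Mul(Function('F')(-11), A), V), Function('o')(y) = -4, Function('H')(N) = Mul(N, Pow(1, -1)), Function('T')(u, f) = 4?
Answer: -804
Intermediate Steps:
Function('H')(N) = N (Function('H')(N) = Mul(N, 1) = N)
Function('X')(z, r) = Add(-8, Mul(2, z))
V = -2 (V = Mul(Add(3, -4), 2) = Mul(-1, 2) = -2)
Function('L')(D, A) = Add(-2, Mul(-11, A)) (Function('L')(D, A) = Add(Mul(-11, A), -2) = Add(-2, Mul(-11, A)))
Add(Add(-9714, 10595), Function('L')(Function('T')(7, -7), 153)) = Add(Add(-9714, 10595), Add(-2, Mul(-11, 153))) = Add(881, Add(-2, -1683)) = Add(881, -1685) = -804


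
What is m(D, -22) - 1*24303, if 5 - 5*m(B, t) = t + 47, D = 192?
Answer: -24307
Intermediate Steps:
m(B, t) = -42/5 - t/5 (m(B, t) = 1 - (t + 47)/5 = 1 - (47 + t)/5 = 1 + (-47/5 - t/5) = -42/5 - t/5)
m(D, -22) - 1*24303 = (-42/5 - ⅕*(-22)) - 1*24303 = (-42/5 + 22/5) - 24303 = -4 - 24303 = -24307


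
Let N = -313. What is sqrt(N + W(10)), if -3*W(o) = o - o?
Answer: I*sqrt(313) ≈ 17.692*I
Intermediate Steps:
W(o) = 0 (W(o) = -(o - o)/3 = -1/3*0 = 0)
sqrt(N + W(10)) = sqrt(-313 + 0) = sqrt(-313) = I*sqrt(313)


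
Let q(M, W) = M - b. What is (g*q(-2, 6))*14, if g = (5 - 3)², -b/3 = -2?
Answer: -448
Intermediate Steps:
b = 6 (b = -3*(-2) = 6)
g = 4 (g = 2² = 4)
q(M, W) = -6 + M (q(M, W) = M - 1*6 = M - 6 = -6 + M)
(g*q(-2, 6))*14 = (4*(-6 - 2))*14 = (4*(-8))*14 = -32*14 = -448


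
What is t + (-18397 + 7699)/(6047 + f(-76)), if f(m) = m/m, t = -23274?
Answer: -23461975/1008 ≈ -23276.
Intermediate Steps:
f(m) = 1
t + (-18397 + 7699)/(6047 + f(-76)) = -23274 + (-18397 + 7699)/(6047 + 1) = -23274 - 10698/6048 = -23274 - 10698*1/6048 = -23274 - 1783/1008 = -23461975/1008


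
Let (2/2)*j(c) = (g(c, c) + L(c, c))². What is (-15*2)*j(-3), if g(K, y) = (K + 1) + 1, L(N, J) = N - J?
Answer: -30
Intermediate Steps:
g(K, y) = 2 + K (g(K, y) = (1 + K) + 1 = 2 + K)
j(c) = (2 + c)² (j(c) = ((2 + c) + (c - c))² = ((2 + c) + 0)² = (2 + c)²)
(-15*2)*j(-3) = (-15*2)*(2 - 3)² = -30*(-1)² = -30*1 = -30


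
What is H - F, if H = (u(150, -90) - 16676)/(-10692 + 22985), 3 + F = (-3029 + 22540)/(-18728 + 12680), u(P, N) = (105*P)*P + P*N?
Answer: 14568788467/74348064 ≈ 195.95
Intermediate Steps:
u(P, N) = 105*P² + N*P
F = -37655/6048 (F = -3 + (-3029 + 22540)/(-18728 + 12680) = -3 + 19511/(-6048) = -3 + 19511*(-1/6048) = -3 - 19511/6048 = -37655/6048 ≈ -6.2260)
H = 2332324/12293 (H = (150*(-90 + 105*150) - 16676)/(-10692 + 22985) = (150*(-90 + 15750) - 16676)/12293 = (150*15660 - 16676)*(1/12293) = (2349000 - 16676)*(1/12293) = 2332324*(1/12293) = 2332324/12293 ≈ 189.73)
H - F = 2332324/12293 - 1*(-37655/6048) = 2332324/12293 + 37655/6048 = 14568788467/74348064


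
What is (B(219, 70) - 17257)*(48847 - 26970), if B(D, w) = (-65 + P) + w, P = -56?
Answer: -378647116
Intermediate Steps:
B(D, w) = -121 + w (B(D, w) = (-65 - 56) + w = -121 + w)
(B(219, 70) - 17257)*(48847 - 26970) = ((-121 + 70) - 17257)*(48847 - 26970) = (-51 - 17257)*21877 = -17308*21877 = -378647116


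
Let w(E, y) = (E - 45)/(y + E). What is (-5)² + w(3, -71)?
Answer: 871/34 ≈ 25.618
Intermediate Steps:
w(E, y) = (-45 + E)/(E + y)
(-5)² + w(3, -71) = (-5)² + (-45 + 3)/(3 - 71) = 25 - 42/(-68) = 25 - 1/68*(-42) = 25 + 21/34 = 871/34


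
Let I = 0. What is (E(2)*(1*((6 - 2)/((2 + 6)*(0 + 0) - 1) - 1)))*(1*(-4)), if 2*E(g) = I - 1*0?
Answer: 0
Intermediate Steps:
E(g) = 0 (E(g) = (0 - 1*0)/2 = (0 + 0)/2 = (1/2)*0 = 0)
(E(2)*(1*((6 - 2)/((2 + 6)*(0 + 0) - 1) - 1)))*(1*(-4)) = (0*(1*((6 - 2)/((2 + 6)*(0 + 0) - 1) - 1)))*(1*(-4)) = (0*(1*(4/(8*0 - 1) - 1)))*(-4) = (0*(1*(4/(0 - 1) - 1)))*(-4) = (0*(1*(4/(-1) - 1)))*(-4) = (0*(1*(4*(-1) - 1)))*(-4) = (0*(1*(-4 - 1)))*(-4) = (0*(1*(-5)))*(-4) = (0*(-5))*(-4) = 0*(-4) = 0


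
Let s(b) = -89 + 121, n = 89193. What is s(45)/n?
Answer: 32/89193 ≈ 0.00035877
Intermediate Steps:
s(b) = 32
s(45)/n = 32/89193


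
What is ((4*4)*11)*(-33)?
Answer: -5808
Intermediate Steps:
((4*4)*11)*(-33) = (16*11)*(-33) = 176*(-33) = -5808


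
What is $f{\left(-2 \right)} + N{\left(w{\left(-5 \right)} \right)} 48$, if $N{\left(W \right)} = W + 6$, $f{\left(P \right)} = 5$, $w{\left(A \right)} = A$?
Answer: $53$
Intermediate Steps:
$N{\left(W \right)} = 6 + W$
$f{\left(-2 \right)} + N{\left(w{\left(-5 \right)} \right)} 48 = 5 + \left(6 - 5\right) 48 = 5 + 1 \cdot 48 = 5 + 48 = 53$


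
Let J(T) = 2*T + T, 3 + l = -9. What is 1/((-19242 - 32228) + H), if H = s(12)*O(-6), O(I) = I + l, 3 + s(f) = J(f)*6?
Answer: -1/55304 ≈ -1.8082e-5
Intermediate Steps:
l = -12 (l = -3 - 9 = -12)
J(T) = 3*T
s(f) = -3 + 18*f (s(f) = -3 + (3*f)*6 = -3 + 18*f)
O(I) = -12 + I (O(I) = I - 12 = -12 + I)
H = -3834 (H = (-3 + 18*12)*(-12 - 6) = (-3 + 216)*(-18) = 213*(-18) = -3834)
1/((-19242 - 32228) + H) = 1/((-19242 - 32228) - 3834) = 1/(-51470 - 3834) = 1/(-55304) = -1/55304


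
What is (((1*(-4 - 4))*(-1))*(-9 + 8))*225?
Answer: -1800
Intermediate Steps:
(((1*(-4 - 4))*(-1))*(-9 + 8))*225 = (((1*(-8))*(-1))*(-1))*225 = (-8*(-1)*(-1))*225 = (8*(-1))*225 = -8*225 = -1800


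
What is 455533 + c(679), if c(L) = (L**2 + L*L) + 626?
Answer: 1378241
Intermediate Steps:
c(L) = 626 + 2*L**2 (c(L) = (L**2 + L**2) + 626 = 2*L**2 + 626 = 626 + 2*L**2)
455533 + c(679) = 455533 + (626 + 2*679**2) = 455533 + (626 + 2*461041) = 455533 + (626 + 922082) = 455533 + 922708 = 1378241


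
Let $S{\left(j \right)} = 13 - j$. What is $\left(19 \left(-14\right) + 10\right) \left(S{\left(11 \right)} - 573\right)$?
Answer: $146176$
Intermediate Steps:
$\left(19 \left(-14\right) + 10\right) \left(S{\left(11 \right)} - 573\right) = \left(19 \left(-14\right) + 10\right) \left(\left(13 - 11\right) - 573\right) = \left(-266 + 10\right) \left(\left(13 - 11\right) - 573\right) = - 256 \left(2 - 573\right) = \left(-256\right) \left(-571\right) = 146176$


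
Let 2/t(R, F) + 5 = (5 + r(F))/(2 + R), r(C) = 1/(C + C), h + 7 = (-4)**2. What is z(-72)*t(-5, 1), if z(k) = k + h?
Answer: 756/41 ≈ 18.439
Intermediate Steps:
h = 9 (h = -7 + (-4)**2 = -7 + 16 = 9)
z(k) = 9 + k (z(k) = k + 9 = 9 + k)
r(C) = 1/(2*C)
t(R, F) = 2/(-5 + (5 + 1/(2*F))/(2 + R))
z(-72)*t(-5, 1) = (9 - 72)*(-4*1*(2 - 5)/(-1 + 10*1*(1 - 5))) = -(-252)*(-3)/(-1 + 10*1*(-4)) = -(-252)*(-3)/(-1 - 40) = -(-252)*(-3)/(-41) = -(-252)*(-1)*(-3)/41 = -63*(-12/41) = 756/41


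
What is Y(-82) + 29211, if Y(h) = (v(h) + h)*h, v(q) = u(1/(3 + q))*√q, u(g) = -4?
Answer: 35935 + 328*I*√82 ≈ 35935.0 + 2970.2*I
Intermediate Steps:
v(q) = -4*√q
Y(h) = h*(h - 4*√h) (Y(h) = (-4*√h + h)*h = (h - 4*√h)*h = h*(h - 4*√h))
Y(-82) + 29211 = -82*(-82 - 4*I*√82) + 29211 = (6724 + 328*I*√82) + 29211 = 35935 + 328*I*√82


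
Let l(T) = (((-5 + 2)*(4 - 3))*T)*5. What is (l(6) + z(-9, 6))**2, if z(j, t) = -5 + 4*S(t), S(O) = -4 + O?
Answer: 7569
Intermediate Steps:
z(j, t) = -21 + 4*t (z(j, t) = -5 + 4*(-4 + t) = -5 + (-16 + 4*t) = -21 + 4*t)
l(T) = -15*T (l(T) = ((-3*1)*T)*5 = -3*T*5 = -15*T)
(l(6) + z(-9, 6))**2 = (-15*6 + (-21 + 4*6))**2 = (-90 + (-21 + 24))**2 = (-90 + 3)**2 = (-87)**2 = 7569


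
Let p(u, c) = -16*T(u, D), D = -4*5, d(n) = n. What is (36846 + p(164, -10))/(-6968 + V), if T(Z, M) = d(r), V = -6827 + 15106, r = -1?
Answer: 36862/1311 ≈ 28.117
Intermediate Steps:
V = 8279
D = -20
T(Z, M) = -1
p(u, c) = 16 (p(u, c) = -16*(-1) = 16)
(36846 + p(164, -10))/(-6968 + V) = (36846 + 16)/(-6968 + 8279) = 36862/1311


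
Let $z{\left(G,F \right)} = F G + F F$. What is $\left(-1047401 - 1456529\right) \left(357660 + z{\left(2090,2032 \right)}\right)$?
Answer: $-21868232906520$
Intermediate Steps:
$z{\left(G,F \right)} = F^{2} + F G$ ($z{\left(G,F \right)} = F G + F^{2} = F^{2} + F G$)
$\left(-1047401 - 1456529\right) \left(357660 + z{\left(2090,2032 \right)}\right) = \left(-1047401 - 1456529\right) \left(357660 + 2032 \left(2032 + 2090\right)\right) = - 2503930 \left(357660 + 2032 \cdot 4122\right) = - 2503930 \left(357660 + 8375904\right) = \left(-2503930\right) 8733564 = -21868232906520$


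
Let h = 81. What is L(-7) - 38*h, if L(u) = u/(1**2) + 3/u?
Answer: -21598/7 ≈ -3085.4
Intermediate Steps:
L(u) = u + 3/u (L(u) = u/1 + 3/u = u*1 + 3/u = u + 3/u)
L(-7) - 38*h = (-7 + 3/(-7)) - 38*81 = (-7 + 3*(-1/7)) - 3078 = (-7 - 3/7) - 3078 = -52/7 - 3078 = -21598/7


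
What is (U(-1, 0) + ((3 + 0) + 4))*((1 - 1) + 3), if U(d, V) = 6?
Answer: 39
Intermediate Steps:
(U(-1, 0) + ((3 + 0) + 4))*((1 - 1) + 3) = (6 + ((3 + 0) + 4))*((1 - 1) + 3) = (6 + (3 + 4))*(0 + 3) = (6 + 7)*3 = 13*3 = 39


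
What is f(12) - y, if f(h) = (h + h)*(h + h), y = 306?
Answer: 270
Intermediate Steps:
f(h) = 4*h**2 (f(h) = (2*h)*(2*h) = 4*h**2)
f(12) - y = 4*12**2 - 1*306 = 4*144 - 306 = 576 - 306 = 270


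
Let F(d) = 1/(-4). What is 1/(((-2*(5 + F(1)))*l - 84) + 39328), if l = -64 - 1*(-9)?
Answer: 2/79533 ≈ 2.5147e-5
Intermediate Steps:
l = -55 (l = -64 + 9 = -55)
F(d) = -¼
1/(((-2*(5 + F(1)))*l - 84) + 39328) = 1/((-2*(5 - ¼)*(-55) - 84) + 39328) = 1/((-2*19/4*(-55) - 84) + 39328) = 1/((-19/2*(-55) - 84) + 39328) = 1/((1045/2 - 84) + 39328) = 1/(877/2 + 39328) = 1/(79533/2) = 2/79533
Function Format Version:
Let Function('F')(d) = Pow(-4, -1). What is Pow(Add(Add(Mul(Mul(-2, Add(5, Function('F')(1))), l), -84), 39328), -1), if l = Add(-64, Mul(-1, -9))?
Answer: Rational(2, 79533) ≈ 2.5147e-5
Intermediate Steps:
l = -55 (l = Add(-64, 9) = -55)
Function('F')(d) = Rational(-1, 4)
Pow(Add(Add(Mul(Mul(-2, Add(5, Function('F')(1))), l), -84), 39328), -1) = Pow(Add(Add(Mul(Mul(-2, Add(5, Rational(-1, 4))), -55), -84), 39328), -1) = Pow(Add(Add(Mul(Mul(-2, Rational(19, 4)), -55), -84), 39328), -1) = Pow(Add(Add(Mul(Rational(-19, 2), -55), -84), 39328), -1) = Pow(Add(Add(Rational(1045, 2), -84), 39328), -1) = Pow(Add(Rational(877, 2), 39328), -1) = Pow(Rational(79533, 2), -1) = Rational(2, 79533)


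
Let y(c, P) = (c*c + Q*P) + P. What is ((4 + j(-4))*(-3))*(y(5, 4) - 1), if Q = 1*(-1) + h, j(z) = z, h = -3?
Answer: 0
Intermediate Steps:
Q = -4 (Q = 1*(-1) - 3 = -1 - 3 = -4)
y(c, P) = c² - 3*P (y(c, P) = (c*c - 4*P) + P = (c² - 4*P) + P = c² - 3*P)
((4 + j(-4))*(-3))*(y(5, 4) - 1) = ((4 - 4)*(-3))*((5² - 3*4) - 1) = (0*(-3))*((25 - 12) - 1) = 0*(13 - 1) = 0*12 = 0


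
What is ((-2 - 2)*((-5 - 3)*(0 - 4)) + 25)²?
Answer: 10609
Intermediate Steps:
((-2 - 2)*((-5 - 3)*(0 - 4)) + 25)² = (-(-32)*(-4) + 25)² = (-4*32 + 25)² = (-128 + 25)² = (-103)² = 10609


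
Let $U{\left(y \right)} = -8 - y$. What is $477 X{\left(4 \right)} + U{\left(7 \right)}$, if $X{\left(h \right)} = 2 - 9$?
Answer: $-3354$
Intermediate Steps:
$X{\left(h \right)} = -7$ ($X{\left(h \right)} = 2 - 9 = -7$)
$477 X{\left(4 \right)} + U{\left(7 \right)} = 477 \left(-7\right) - 15 = -3339 - 15 = -3354$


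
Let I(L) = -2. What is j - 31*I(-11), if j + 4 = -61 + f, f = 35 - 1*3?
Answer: 29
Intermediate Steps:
f = 32 (f = 35 - 3 = 32)
j = -33 (j = -4 + (-61 + 32) = -4 - 29 = -33)
j - 31*I(-11) = -33 - 31*(-2) = -33 + 62 = 29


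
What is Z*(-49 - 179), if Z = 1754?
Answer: -399912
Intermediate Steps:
Z*(-49 - 179) = 1754*(-49 - 179) = 1754*(-228) = -399912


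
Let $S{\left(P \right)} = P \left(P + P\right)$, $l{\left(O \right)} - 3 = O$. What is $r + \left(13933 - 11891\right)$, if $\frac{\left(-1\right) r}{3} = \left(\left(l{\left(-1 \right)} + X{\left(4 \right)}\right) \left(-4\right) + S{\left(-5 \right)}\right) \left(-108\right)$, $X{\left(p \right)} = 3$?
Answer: $11762$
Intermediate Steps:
$l{\left(O \right)} = 3 + O$
$S{\left(P \right)} = 2 P^{2}$ ($S{\left(P \right)} = P 2 P = 2 P^{2}$)
$r = 9720$ ($r = - 3 \left(\left(\left(3 - 1\right) + 3\right) \left(-4\right) + 2 \left(-5\right)^{2}\right) \left(-108\right) = - 3 \left(\left(2 + 3\right) \left(-4\right) + 2 \cdot 25\right) \left(-108\right) = - 3 \left(5 \left(-4\right) + 50\right) \left(-108\right) = - 3 \left(-20 + 50\right) \left(-108\right) = - 3 \cdot 30 \left(-108\right) = \left(-3\right) \left(-3240\right) = 9720$)
$r + \left(13933 - 11891\right) = 9720 + \left(13933 - 11891\right) = 9720 + 2042 = 11762$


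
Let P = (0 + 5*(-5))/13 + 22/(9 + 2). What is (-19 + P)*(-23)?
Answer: 5658/13 ≈ 435.23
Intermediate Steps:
P = 1/13 (P = (0 - 25)*(1/13) + 22/11 = -25*1/13 + 22*(1/11) = -25/13 + 2 = 1/13 ≈ 0.076923)
(-19 + P)*(-23) = (-19 + 1/13)*(-23) = -246/13*(-23) = 5658/13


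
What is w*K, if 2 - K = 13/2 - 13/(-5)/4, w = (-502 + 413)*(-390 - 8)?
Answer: -1824233/10 ≈ -1.8242e+5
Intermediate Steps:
w = 35422 (w = -89*(-398) = 35422)
K = -103/20 (K = 2 - (13/2 - 13/(-5)/4) = 2 - (13*(1/2) - 13*(-1/5)*(1/4)) = 2 - (13/2 + (13/5)*(1/4)) = 2 - (13/2 + 13/20) = 2 - 1*143/20 = 2 - 143/20 = -103/20 ≈ -5.1500)
w*K = 35422*(-103/20) = -1824233/10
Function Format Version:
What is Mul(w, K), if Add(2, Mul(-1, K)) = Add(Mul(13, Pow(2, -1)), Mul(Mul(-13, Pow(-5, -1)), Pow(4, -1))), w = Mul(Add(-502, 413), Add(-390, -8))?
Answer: Rational(-1824233, 10) ≈ -1.8242e+5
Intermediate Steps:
w = 35422 (w = Mul(-89, -398) = 35422)
K = Rational(-103, 20) (K = Add(2, Mul(-1, Add(Mul(13, Pow(2, -1)), Mul(Mul(-13, Pow(-5, -1)), Pow(4, -1))))) = Add(2, Mul(-1, Add(Mul(13, Rational(1, 2)), Mul(Mul(-13, Rational(-1, 5)), Rational(1, 4))))) = Add(2, Mul(-1, Add(Rational(13, 2), Mul(Rational(13, 5), Rational(1, 4))))) = Add(2, Mul(-1, Add(Rational(13, 2), Rational(13, 20)))) = Add(2, Mul(-1, Rational(143, 20))) = Add(2, Rational(-143, 20)) = Rational(-103, 20) ≈ -5.1500)
Mul(w, K) = Mul(35422, Rational(-103, 20)) = Rational(-1824233, 10)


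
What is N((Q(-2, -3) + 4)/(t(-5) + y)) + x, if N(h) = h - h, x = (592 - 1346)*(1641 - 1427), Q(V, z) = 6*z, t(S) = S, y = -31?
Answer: -161356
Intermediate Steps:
x = -161356 (x = -754*214 = -161356)
N(h) = 0
N((Q(-2, -3) + 4)/(t(-5) + y)) + x = 0 - 161356 = -161356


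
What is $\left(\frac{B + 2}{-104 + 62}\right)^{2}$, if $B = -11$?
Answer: $\frac{9}{196} \approx 0.045918$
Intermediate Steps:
$\left(\frac{B + 2}{-104 + 62}\right)^{2} = \left(\frac{-11 + 2}{-104 + 62}\right)^{2} = \left(- \frac{9}{-42}\right)^{2} = \left(\left(-9\right) \left(- \frac{1}{42}\right)\right)^{2} = \left(\frac{3}{14}\right)^{2} = \frac{9}{196}$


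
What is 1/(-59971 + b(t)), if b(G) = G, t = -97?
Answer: -1/60068 ≈ -1.6648e-5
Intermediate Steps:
1/(-59971 + b(t)) = 1/(-59971 - 97) = 1/(-60068) = -1/60068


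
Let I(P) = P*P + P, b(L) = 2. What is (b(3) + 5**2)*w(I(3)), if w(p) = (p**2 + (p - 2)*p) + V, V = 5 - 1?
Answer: 7236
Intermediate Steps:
V = 4
I(P) = P + P**2 (I(P) = P**2 + P = P + P**2)
w(p) = 4 + p**2 + p*(-2 + p) (w(p) = (p**2 + (p - 2)*p) + 4 = (p**2 + (-2 + p)*p) + 4 = (p**2 + p*(-2 + p)) + 4 = 4 + p**2 + p*(-2 + p))
(b(3) + 5**2)*w(I(3)) = (2 + 5**2)*(4 - 6*(1 + 3) + 2*(3*(1 + 3))**2) = (2 + 25)*(4 - 6*4 + 2*(3*4)**2) = 27*(4 - 2*12 + 2*12**2) = 27*(4 - 24 + 2*144) = 27*(4 - 24 + 288) = 27*268 = 7236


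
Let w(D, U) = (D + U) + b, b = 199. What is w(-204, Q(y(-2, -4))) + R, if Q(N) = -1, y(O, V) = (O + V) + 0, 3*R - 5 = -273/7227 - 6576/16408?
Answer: -66398006/14822577 ≈ -4.4795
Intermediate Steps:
R = 22537456/14822577 (R = 5/3 + (-273/7227 - 6576/16408)/3 = 5/3 + (-273*1/7227 - 6576*1/16408)/3 = 5/3 + (-91/2409 - 822/2051)/3 = 5/3 + (1/3)*(-2166839/4940859) = 5/3 - 2166839/14822577 = 22537456/14822577 ≈ 1.5205)
y(O, V) = O + V
w(D, U) = 199 + D + U (w(D, U) = (D + U) + 199 = 199 + D + U)
w(-204, Q(y(-2, -4))) + R = (199 - 204 - 1) + 22537456/14822577 = -6 + 22537456/14822577 = -66398006/14822577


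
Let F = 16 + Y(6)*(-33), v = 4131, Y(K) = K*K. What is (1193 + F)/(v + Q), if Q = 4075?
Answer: 21/8206 ≈ 0.0025591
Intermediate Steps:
Y(K) = K**2
F = -1172 (F = 16 + 6**2*(-33) = 16 + 36*(-33) = 16 - 1188 = -1172)
(1193 + F)/(v + Q) = (1193 - 1172)/(4131 + 4075) = 21/8206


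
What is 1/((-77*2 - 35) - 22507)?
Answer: -1/22696 ≈ -4.4061e-5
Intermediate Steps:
1/((-77*2 - 35) - 22507) = 1/((-154 - 35) - 22507) = 1/(-189 - 22507) = 1/(-22696) = -1/22696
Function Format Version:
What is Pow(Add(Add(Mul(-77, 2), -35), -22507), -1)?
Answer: Rational(-1, 22696) ≈ -4.4061e-5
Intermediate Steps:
Pow(Add(Add(Mul(-77, 2), -35), -22507), -1) = Pow(Add(Add(-154, -35), -22507), -1) = Pow(Add(-189, -22507), -1) = Pow(-22696, -1) = Rational(-1, 22696)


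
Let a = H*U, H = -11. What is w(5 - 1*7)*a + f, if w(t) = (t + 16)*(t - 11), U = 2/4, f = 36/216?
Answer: 6007/6 ≈ 1001.2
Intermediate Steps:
f = ⅙ (f = 36*(1/216) = ⅙ ≈ 0.16667)
U = ½ (U = 2*(¼) = ½ ≈ 0.50000)
w(t) = (-11 + t)*(16 + t) (w(t) = (16 + t)*(-11 + t) = (-11 + t)*(16 + t))
a = -11/2 (a = -11*½ = -11/2 ≈ -5.5000)
w(5 - 1*7)*a + f = (-176 + (5 - 1*7)² + 5*(5 - 1*7))*(-11/2) + ⅙ = (-176 + (5 - 7)² + 5*(5 - 7))*(-11/2) + ⅙ = (-176 + (-2)² + 5*(-2))*(-11/2) + ⅙ = (-176 + 4 - 10)*(-11/2) + ⅙ = -182*(-11/2) + ⅙ = 1001 + ⅙ = 6007/6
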